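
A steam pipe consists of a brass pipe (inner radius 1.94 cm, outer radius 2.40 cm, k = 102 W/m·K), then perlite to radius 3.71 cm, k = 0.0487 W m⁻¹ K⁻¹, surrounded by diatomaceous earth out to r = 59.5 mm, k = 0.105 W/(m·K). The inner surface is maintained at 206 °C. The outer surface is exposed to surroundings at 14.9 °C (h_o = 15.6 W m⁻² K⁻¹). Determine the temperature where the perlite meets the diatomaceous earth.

Treat each layer as a resistance in series:
  R'_brass = ln(0.0240/0.0194)/(2πk) = 0.2128/(2π·102) = 3.320×10^-4 m·K/W
  R'_perlite = ln(0.0371/0.0240)/(2πk) = 0.4356/(2π·0.0487) = 1.423 m·K/W
  R'_diatomaceous earth = ln(0.0595/0.0371)/(2πk) = 0.4724/(2π·0.105) = 0.7160 m·K/W
  R'_conv,out = 1/(2πr h) = 1/(2π·0.0595·15.6) = 0.1715 m·K/W
ΣR = 3.320×10^-4 + 1.423 + 0.7160 + 0.1715 = 2.311 m·K/W
Q' = ΔT/ΣR = (206 °C − 14.9 °C)/2.311 = 82.69 W/m
From the inner boundary to the perlite/diatomaceous earth interface, ΣR_partial = 1.423 m·K/W.
T_interface = T_in − Q'·ΣR_partial = 206 °C − (82.69)(1.423) = 88.3 °C

T = 88.3 °C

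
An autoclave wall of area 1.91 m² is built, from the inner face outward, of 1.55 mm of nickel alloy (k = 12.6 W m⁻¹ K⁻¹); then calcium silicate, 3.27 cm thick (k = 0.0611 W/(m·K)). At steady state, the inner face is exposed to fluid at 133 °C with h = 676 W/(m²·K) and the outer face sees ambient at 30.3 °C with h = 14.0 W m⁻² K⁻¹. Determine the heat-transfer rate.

Resistance network (inner→outer):
  R_conv,in = 1/(hA) = 1/(676·1.91) = 7.745×10^-4 K/W
  R_nickel alloy = L/(kA) = 0.00155/(12.6·1.91) = 6.441×10^-5 K/W
  R_calcium silicate = L/(kA) = 0.0327/(0.0611·1.91) = 0.2802 K/W
  R_conv,out = 1/(hA) = 1/(14.0·1.91) = 0.03740 K/W
ΣR = 7.745×10^-4 + 6.441×10^-5 + 0.2802 + 0.03740 = 0.3184 K/W
Q = ΔT/ΣR = (133 °C − 30.3 °C)/0.3184 = 323 W

Q = 323 W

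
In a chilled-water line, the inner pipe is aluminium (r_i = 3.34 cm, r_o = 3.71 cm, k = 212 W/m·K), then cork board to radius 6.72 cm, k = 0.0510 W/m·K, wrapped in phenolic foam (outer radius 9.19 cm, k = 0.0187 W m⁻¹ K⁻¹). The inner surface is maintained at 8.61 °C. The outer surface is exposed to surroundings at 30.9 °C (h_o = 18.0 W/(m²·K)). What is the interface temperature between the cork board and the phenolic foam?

T = 17.6 °C

Resistance network (inner→outer):
  R'_aluminium = ln(0.0371/0.0334)/(2πk) = 0.1051/(2π·212) = 7.887×10^-5 m·K/W
  R'_cork board = ln(0.0672/0.0371)/(2πk) = 0.5941/(2π·0.0510) = 1.854 m·K/W
  R'_phenolic foam = ln(0.0919/0.0672)/(2πk) = 0.3130/(2π·0.0187) = 2.664 m·K/W
  R'_conv,out = 1/(2πr h) = 1/(2π·0.0919·18.0) = 0.09621 m·K/W
ΣR = 7.887×10^-5 + 1.854 + 2.664 + 0.09621 = 4.614 m·K/W
Q' = ΔT/ΣR = (8.61 °C − 30.9 °C)/4.614 = -4.831 W/m
From the inner boundary to the cork board/phenolic foam interface, ΣR_partial = 1.854 m·K/W.
T_interface = T_in − Q'·ΣR_partial = 8.61 °C − (-4.831)(1.854) = 17.6 °C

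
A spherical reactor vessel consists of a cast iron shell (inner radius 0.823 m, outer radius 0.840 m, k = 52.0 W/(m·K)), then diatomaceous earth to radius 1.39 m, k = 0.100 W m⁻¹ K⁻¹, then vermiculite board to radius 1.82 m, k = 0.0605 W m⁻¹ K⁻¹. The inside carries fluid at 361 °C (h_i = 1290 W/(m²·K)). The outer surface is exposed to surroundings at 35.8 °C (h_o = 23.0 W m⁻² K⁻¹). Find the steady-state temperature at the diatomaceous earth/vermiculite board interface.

T = 158 °C

Treat each layer as a resistance in series:
  R_conv,in = 1/(4πr²h) = 1/(4π·0.823²·1290) = 9.108×10^-5 K/W
  R_cast iron = (1/0.823 − 1/0.840)/(4πk) = 0.02459/(4π·52.0) = 3.763×10^-5 K/W
  R_diatomaceous earth = (1/0.840 − 1/1.39)/(4πk) = 0.4711/(4π·0.100) = 0.3749 K/W
  R_vermiculite board = (1/1.39 − 1/1.82)/(4πk) = 0.1700/(4π·0.0605) = 0.2236 K/W
  R_conv,out = 1/(4πr²h) = 1/(4π·1.82²·23.0) = 0.001045 K/W
ΣR = 9.108×10^-5 + 3.763×10^-5 + 0.3749 + 0.2236 + 0.001045 = 0.5997 K/W
Q = ΔT/ΣR = (361 °C − 35.8 °C)/0.5997 = 542.3 W
From the inner boundary to the diatomaceous earth/vermiculite board interface, ΣR_partial = 0.3750 K/W.
T_interface = T_in − Q·ΣR_partial = 361 °C − (542.3)(0.3750) = 158 °C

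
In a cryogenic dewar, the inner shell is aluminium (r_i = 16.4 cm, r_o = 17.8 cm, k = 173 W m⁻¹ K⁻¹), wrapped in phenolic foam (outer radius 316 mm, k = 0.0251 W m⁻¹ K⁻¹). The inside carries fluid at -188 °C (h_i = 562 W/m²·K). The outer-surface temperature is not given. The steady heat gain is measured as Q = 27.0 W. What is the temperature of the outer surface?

T_out = 22.2 °C

Sum the resistances:
  R_conv,in = 1/(4πr²h) = 1/(4π·0.164²·562) = 0.005265 K/W
  R_aluminium = (1/0.164 − 1/0.178)/(4πk) = 0.4796/(4π·173) = 2.206×10^-4 K/W
  R_phenolic foam = (1/0.178 − 1/0.316)/(4πk) = 2.453/(4π·0.0251) = 7.778 K/W
ΣR = 7.784 K/W
ΔT = Q·ΣR = 27.0 × 7.784 = 210.2 K
Heat flows inward, so T_out = T_in + ΔT = -188 + 210.2 = 22.2 °C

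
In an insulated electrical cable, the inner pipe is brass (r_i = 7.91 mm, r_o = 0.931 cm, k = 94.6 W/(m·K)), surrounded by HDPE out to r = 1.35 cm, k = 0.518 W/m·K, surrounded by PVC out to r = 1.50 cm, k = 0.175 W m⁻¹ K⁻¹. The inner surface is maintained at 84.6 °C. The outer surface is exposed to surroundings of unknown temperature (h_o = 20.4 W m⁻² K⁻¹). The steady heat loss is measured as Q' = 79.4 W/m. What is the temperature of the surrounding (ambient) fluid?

T_out = 26.6 °C

Series resistances:
  R'_brass = ln(0.00931/0.00791)/(2πk) = 0.1630/(2π·94.6) = 2.742×10^-4 m·K/W
  R'_HDPE = ln(0.0135/0.00931)/(2πk) = 0.3716/(2π·0.518) = 0.1142 m·K/W
  R'_PVC = ln(0.0150/0.0135)/(2πk) = 0.1054/(2π·0.175) = 0.09582 m·K/W
  R'_conv,out = 1/(2πr h) = 1/(2π·0.0150·20.4) = 0.5201 m·K/W
ΣR = 0.7304 m·K/W
ΔT = Q'·ΣR = 79.4 × 0.7304 = 57.99 K
Heat flows outward, so T_out = T_in − ΔT = 84.6 − 57.99 = 26.6 °C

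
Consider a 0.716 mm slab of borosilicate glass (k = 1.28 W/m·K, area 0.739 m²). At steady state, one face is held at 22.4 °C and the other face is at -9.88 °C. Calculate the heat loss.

Q = kA·ΔT/L = 1.28 × 0.739 × |22.4 °C − -9.88 °C| / 7.16×10^-4 = 42600 W

Q = 42.6 kW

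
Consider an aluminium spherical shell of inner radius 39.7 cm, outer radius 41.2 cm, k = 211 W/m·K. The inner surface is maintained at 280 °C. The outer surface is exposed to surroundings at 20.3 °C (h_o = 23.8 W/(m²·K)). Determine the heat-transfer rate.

Q = 13.2 kW

Series thermal resistances, inner to outer:
  R_aluminium = (1/0.397 − 1/0.412)/(4πk) = 0.09171/(4π·211) = 3.459×10^-5 K/W
  R_conv,out = 1/(4πr²h) = 1/(4π·0.412²·23.8) = 0.01970 K/W
ΣR = 3.459×10^-5 + 0.01970 = 0.01973 K/W
Q = ΔT/ΣR = (280 °C − 20.3 °C)/0.01973 = 13200 W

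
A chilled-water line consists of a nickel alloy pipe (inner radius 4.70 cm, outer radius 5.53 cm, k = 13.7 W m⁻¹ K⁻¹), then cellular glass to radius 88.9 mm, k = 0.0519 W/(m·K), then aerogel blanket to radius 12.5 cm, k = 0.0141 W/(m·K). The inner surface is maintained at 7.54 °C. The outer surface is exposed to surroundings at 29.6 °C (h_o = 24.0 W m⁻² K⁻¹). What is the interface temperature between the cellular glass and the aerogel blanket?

Resistance network (inner→outer):
  R'_nickel alloy = ln(0.0553/0.0470)/(2πk) = 0.1626/(2π·13.7) = 0.001889 m·K/W
  R'_cellular glass = ln(0.0889/0.0553)/(2πk) = 0.4747/(2π·0.0519) = 1.456 m·K/W
  R'_aerogel blanket = ln(0.125/0.0889)/(2πk) = 0.3408/(2π·0.0141) = 3.847 m·K/W
  R'_conv,out = 1/(2πr h) = 1/(2π·0.125·24.0) = 0.05305 m·K/W
ΣR = 0.001889 + 1.456 + 3.847 + 0.05305 = 5.358 m·K/W
Q' = ΔT/ΣR = (7.54 °C − 29.6 °C)/5.358 = -4.117 W/m
From the inner boundary to the cellular glass/aerogel blanket interface, ΣR_partial = 1.458 m·K/W.
T_interface = T_in − Q'·ΣR_partial = 7.54 °C − (-4.117)(1.458) = 13.5 °C

T = 13.5 °C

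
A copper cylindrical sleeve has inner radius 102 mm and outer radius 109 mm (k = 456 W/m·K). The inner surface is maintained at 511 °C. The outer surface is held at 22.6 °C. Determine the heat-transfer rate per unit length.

Q' = 2πk·ΔT/ln(r₂/r₁) = 2π × 456 × 488.4 / ln(0.109/0.102) = 2.11×10^7 W/m

Q' = 2.11×10^7 W/m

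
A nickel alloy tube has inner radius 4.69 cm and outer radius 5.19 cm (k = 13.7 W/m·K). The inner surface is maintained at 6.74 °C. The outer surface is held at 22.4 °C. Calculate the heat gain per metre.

Q' = 2πk·ΔT/ln(r₂/r₁) = 2π × 13.7 × 15.66 / ln(0.0519/0.0469) = 13300 W/m

Q' = 13.3 kW/m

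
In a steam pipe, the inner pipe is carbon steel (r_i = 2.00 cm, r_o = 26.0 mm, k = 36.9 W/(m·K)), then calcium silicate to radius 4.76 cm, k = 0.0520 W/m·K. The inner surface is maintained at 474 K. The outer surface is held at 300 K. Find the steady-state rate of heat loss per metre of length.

Resistance network (inner→outer):
  R'_carbon steel = ln(0.0260/0.0200)/(2πk) = 0.2624/(2π·36.9) = 0.001132 m·K/W
  R'_calcium silicate = ln(0.0476/0.0260)/(2πk) = 0.6047/(2π·0.0520) = 1.851 m·K/W
ΣR = 0.001132 + 1.851 = 1.852 m·K/W
Q' = ΔT/ΣR = (474 K − 300 K)/1.852 = 94.0 W/m

Q' = 94.0 W/m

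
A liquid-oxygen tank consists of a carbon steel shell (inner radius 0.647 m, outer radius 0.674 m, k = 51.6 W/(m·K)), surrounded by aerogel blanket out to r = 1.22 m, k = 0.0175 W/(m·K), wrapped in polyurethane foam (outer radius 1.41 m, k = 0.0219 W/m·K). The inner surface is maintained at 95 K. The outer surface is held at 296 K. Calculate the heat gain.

Resistance network (inner→outer):
  R_carbon steel = (1/0.647 − 1/0.674)/(4πk) = 0.06192/(4π·51.6) = 9.549×10^-5 K/W
  R_aerogel blanket = (1/0.674 − 1/1.22)/(4πk) = 0.6640/(4π·0.0175) = 3.019 K/W
  R_polyurethane foam = (1/1.22 − 1/1.41)/(4πk) = 0.1105/(4π·0.0219) = 0.4013 K/W
ΣR = 9.549×10^-5 + 3.019 + 0.4013 = 3.420 K/W
Q = ΔT/ΣR = (95 K − 296 K)/3.420 = -58.8 W
(Negative Q ⇒ heat flows inward; heat gain = 58.8 W.)

Q = 58.8 W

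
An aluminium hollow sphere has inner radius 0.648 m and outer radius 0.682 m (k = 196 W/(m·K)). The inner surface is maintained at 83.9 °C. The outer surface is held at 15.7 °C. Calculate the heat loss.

Q = 4πk·ΔT/(1/r₁ − 1/r₂) = 4π × 196 × 68.2 / (1/0.648 − 1/0.682) = 2.18×10^6 W

Q = 2180 kW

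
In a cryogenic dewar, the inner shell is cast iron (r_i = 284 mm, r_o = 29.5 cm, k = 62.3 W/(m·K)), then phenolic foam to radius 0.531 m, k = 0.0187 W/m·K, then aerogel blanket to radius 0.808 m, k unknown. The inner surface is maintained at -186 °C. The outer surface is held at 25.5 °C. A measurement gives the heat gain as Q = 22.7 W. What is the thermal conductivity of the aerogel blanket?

ΣR = ΔT/Q = |-186 − 25.5|/22.7 = 9.317 K/W
Known resistances:
  R_cast iron = (1/0.284 − 1/0.295)/(4πk) = 0.1313/(4π·62.3) = 1.677×10^-4 K/W
  R_phenolic foam = (1/0.295 − 1/0.531)/(4πk) = 1.507/(4π·0.0187) = 6.411 K/W
R_aerogel blanket = ΣR − ΣR_known = 9.317 − 6.411 = 2.906 K/W
(1/r₁−1/r₂)/(4πk) = 2.906 ⇒ k = 0.6456/(4π·2.906) = 0.0177 W/m·K

k = 0.0177 W/m·K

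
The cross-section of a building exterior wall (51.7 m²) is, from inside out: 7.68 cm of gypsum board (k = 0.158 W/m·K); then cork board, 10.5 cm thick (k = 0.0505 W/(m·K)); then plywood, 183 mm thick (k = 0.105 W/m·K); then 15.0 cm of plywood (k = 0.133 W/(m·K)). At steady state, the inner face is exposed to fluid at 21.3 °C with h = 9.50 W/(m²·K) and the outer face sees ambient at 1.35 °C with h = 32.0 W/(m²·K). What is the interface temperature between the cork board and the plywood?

Treat each layer as a resistance in series:
  R_conv,in = 1/(hA) = 1/(9.50·51.7) = 0.002036 K/W
  R_gypsum board = L/(kA) = 0.0768/(0.158·51.7) = 0.009402 K/W
  R_cork board = L/(kA) = 0.105/(0.0505·51.7) = 0.04022 K/W
  R_plywood = L/(kA) = 0.183/(0.105·51.7) = 0.03371 K/W
  R_plywood = L/(kA) = 0.150/(0.133·51.7) = 0.02181 K/W
  R_conv,out = 1/(hA) = 1/(32.0·51.7) = 6.044×10^-4 K/W
ΣR = 0.002036 + 0.009402 + 0.04022 + 0.03371 + 0.02181 + 6.044×10^-4 = 0.1078 K/W
Q = ΔT/ΣR = (21.3 °C − 1.35 °C)/0.1078 = 185.1 W
From the inner boundary to the cork board/plywood interface, ΣR_partial = 0.05166 K/W.
T_interface = T_in − Q·ΣR_partial = 21.3 °C − (185.1)(0.05166) = 11.7 °C

T = 11.7 °C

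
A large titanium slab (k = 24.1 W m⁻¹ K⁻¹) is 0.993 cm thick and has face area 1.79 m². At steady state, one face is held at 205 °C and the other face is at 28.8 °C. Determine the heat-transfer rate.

Q = kA·ΔT/L = 24.1 × 1.79 × |205 °C − 28.8 °C| / 0.00993 = 7.65×10^5 W

Q = 765 kW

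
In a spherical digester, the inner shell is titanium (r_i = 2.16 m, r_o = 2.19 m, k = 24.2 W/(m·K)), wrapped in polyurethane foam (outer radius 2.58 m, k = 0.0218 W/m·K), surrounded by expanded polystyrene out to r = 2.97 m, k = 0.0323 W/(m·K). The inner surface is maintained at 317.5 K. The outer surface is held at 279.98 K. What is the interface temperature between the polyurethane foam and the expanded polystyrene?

T = 292.4 K

Series thermal resistances, inner to outer:
  R_titanium = (1/2.16 − 1/2.19)/(4πk) = 0.006342/(4π·24.2) = 2.085×10^-5 K/W
  R_polyurethane foam = (1/2.19 − 1/2.58)/(4πk) = 0.06902/(4π·0.0218) = 0.2520 K/W
  R_expanded polystyrene = (1/2.58 − 1/2.97)/(4πk) = 0.05090/(4π·0.0323) = 0.1254 K/W
ΣR = 2.085×10^-5 + 0.2520 + 0.1254 = 0.3774 K/W
Q = ΔT/ΣR = (317.5 K − 279.98 K)/0.3774 = 99.42 W
From the inner boundary to the polyurethane foam/expanded polystyrene interface, ΣR_partial = 0.2520 K/W.
T_interface = T_in − Q·ΣR_partial = 317.5 K − (99.42)(0.2520) = 292.4 K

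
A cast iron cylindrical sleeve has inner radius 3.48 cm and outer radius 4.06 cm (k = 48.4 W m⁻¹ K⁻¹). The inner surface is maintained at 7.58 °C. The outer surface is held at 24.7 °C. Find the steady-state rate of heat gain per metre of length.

Q' = 2πk·ΔT/ln(r₂/r₁) = 2π × 48.4 × 17.12 / ln(0.0406/0.0348) = 33800 W/m

Q' = 33.8 kW/m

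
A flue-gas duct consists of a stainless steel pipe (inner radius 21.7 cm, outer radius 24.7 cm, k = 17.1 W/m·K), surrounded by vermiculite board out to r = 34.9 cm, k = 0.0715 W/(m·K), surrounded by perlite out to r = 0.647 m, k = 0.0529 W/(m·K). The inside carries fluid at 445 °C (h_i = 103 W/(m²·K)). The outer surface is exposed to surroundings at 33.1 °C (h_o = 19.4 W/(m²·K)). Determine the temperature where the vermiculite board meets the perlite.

Treat each layer as a resistance in series:
  R'_conv,in = 1/(2πr h) = 1/(2π·0.217·103) = 0.007121 m·K/W
  R'_stainless steel = ln(0.247/0.217)/(2πk) = 0.1295/(2π·17.1) = 0.001205 m·K/W
  R'_vermiculite board = ln(0.349/0.247)/(2πk) = 0.3457/(2π·0.0715) = 0.7695 m·K/W
  R'_perlite = ln(0.647/0.349)/(2πk) = 0.6173/(2π·0.0529) = 1.857 m·K/W
  R'_conv,out = 1/(2πr h) = 1/(2π·0.647·19.4) = 0.01268 m·K/W
ΣR = 0.007121 + 0.001205 + 0.7695 + 1.857 + 0.01268 = 2.648 m·K/W
Q' = ΔT/ΣR = (445 °C − 33.1 °C)/2.648 = 155.6 W/m
From the inner boundary to the vermiculite board/perlite interface, ΣR_partial = 0.7778 m·K/W.
T_interface = T_in − Q'·ΣR_partial = 445 °C − (155.6)(0.7778) = 324 °C

T = 324 °C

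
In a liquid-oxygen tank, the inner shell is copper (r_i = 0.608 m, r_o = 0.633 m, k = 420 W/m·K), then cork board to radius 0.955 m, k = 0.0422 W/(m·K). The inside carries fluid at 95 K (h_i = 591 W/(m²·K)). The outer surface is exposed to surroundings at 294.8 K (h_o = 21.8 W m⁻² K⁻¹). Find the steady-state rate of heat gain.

Q = 198 W

Series thermal resistances, inner to outer:
  R_conv,in = 1/(4πr²h) = 1/(4π·0.608²·591) = 3.642×10^-4 K/W
  R_copper = (1/0.608 − 1/0.633)/(4πk) = 0.06496/(4π·420) = 1.231×10^-5 K/W
  R_cork board = (1/0.633 − 1/0.955)/(4πk) = 0.5327/(4π·0.0422) = 1.004 K/W
  R_conv,out = 1/(4πr²h) = 1/(4π·0.955²·21.8) = 0.004002 K/W
ΣR = 3.642×10^-4 + 1.231×10^-5 + 1.004 + 0.004002 = 1.008 K/W
Q = ΔT/ΣR = (95 K − 294.8 K)/1.008 = -198 W
(Negative Q ⇒ heat flows inward; heat gain = 198 W.)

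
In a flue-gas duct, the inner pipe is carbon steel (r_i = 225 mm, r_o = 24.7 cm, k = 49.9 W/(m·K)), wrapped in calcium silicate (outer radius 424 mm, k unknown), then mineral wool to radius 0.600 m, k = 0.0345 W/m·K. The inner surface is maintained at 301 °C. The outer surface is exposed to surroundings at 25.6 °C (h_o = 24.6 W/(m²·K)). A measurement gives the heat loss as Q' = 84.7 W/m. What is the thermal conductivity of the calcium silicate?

ΣR = ΔT/Q' = |301 − 25.6|/84.7 = 3.251 m·K/W
Known resistances:
  R'_carbon steel = ln(0.247/0.225)/(2πk) = 0.09329/(2π·49.9) = 2.975×10^-4 m·K/W
  R'_mineral wool = ln(0.600/0.424)/(2πk) = 0.3472/(2π·0.0345) = 1.602 m·K/W
  R'_conv,out = 1/(2πr h) = 1/(2π·0.600·24.6) = 0.01078 m·K/W
R_calcium silicate = ΣR − ΣR_known = 3.251 − 1.613 = 1.638 m·K/W
ln(r₂/r₁)/(2πk) = 1.638 ⇒ k = 0.5403/(2π·1.638) = 0.0525 W/m·K

k = 0.0525 W/m·K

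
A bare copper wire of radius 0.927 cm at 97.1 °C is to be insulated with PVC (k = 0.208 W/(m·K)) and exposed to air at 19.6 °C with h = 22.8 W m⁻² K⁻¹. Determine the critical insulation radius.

r_cr = 0.912 cm

For a cylinder, r_cr = k_ins/h = 0.208/22.8 = 0.00912 m = 0.912 cm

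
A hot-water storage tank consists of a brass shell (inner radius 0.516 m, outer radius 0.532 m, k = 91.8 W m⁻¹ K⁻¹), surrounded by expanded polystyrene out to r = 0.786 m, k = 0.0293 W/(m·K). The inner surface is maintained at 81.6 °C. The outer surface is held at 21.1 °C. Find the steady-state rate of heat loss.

Q = 36.7 W

Resistance network (inner→outer):
  R_brass = (1/0.516 − 1/0.532)/(4πk) = 0.05829/(4π·91.8) = 5.052×10^-5 K/W
  R_expanded polystyrene = (1/0.532 − 1/0.786)/(4πk) = 0.6074/(4π·0.0293) = 1.650 K/W
ΣR = 5.052×10^-5 + 1.650 = 1.650 K/W
Q = ΔT/ΣR = (81.6 °C − 21.1 °C)/1.650 = 36.7 W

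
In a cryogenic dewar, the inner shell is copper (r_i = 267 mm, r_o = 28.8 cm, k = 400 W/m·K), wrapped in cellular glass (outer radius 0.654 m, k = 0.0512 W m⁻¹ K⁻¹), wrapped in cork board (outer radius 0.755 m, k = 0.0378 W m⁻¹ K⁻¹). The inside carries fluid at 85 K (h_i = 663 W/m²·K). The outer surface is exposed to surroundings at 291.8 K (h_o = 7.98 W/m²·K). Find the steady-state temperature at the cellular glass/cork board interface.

Treat each layer as a resistance in series:
  R_conv,in = 1/(4πr²h) = 1/(4π·0.267²·663) = 0.001684 K/W
  R_copper = (1/0.267 − 1/0.288)/(4πk) = 0.2731/(4π·400) = 5.433×10^-5 K/W
  R_cellular glass = (1/0.288 − 1/0.654)/(4πk) = 1.943/(4π·0.0512) = 3.020 K/W
  R_cork board = (1/0.654 − 1/0.755)/(4πk) = 0.2045/(4π·0.0378) = 0.4306 K/W
  R_conv,out = 1/(4πr²h) = 1/(4π·0.755²·7.98) = 0.01749 K/W
ΣR = 0.001684 + 5.433×10^-5 + 3.020 + 0.4306 + 0.01749 = 3.470 K/W
Q = ΔT/ΣR = (85 K − 291.8 K)/3.470 = -59.60 W
From the inner boundary to the cellular glass/cork board interface, ΣR_partial = 3.022 K/W.
T_interface = T_in − Q·ΣR_partial = 85 K − (-59.60)(3.022) = 265.1 K

T = 265.1 K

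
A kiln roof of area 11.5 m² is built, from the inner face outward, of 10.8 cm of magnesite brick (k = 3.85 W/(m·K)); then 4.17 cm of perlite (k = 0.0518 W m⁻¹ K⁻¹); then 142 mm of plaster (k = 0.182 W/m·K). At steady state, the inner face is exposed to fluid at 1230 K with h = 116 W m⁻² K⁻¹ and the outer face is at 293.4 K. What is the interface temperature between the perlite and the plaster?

T = 744 K

Treat each layer as a resistance in series:
  R_conv,in = 1/(hA) = 1/(116·11.5) = 7.496×10^-4 K/W
  R_magnesite brick = L/(kA) = 0.108/(3.85·11.5) = 0.002439 K/W
  R_perlite = L/(kA) = 0.0417/(0.0518·11.5) = 0.07000 K/W
  R_plaster = L/(kA) = 0.142/(0.182·11.5) = 0.06785 K/W
ΣR = 7.496×10^-4 + 0.002439 + 0.07000 + 0.06785 = 0.1410 K/W
Q = ΔT/ΣR = (1230 K − 293.4 K)/0.1410 = 6643 W
From the inner boundary to the perlite/plaster interface, ΣR_partial = 0.07319 K/W.
T_interface = T_in − Q·ΣR_partial = 1230 K − (6643)(0.07319) = 744 K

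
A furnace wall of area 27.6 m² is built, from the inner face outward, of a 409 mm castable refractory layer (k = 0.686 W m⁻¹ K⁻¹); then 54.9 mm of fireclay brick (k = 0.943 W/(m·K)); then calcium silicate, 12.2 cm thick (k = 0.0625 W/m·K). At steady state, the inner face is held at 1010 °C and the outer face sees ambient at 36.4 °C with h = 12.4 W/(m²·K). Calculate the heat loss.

Series thermal resistances, inner to outer:
  R_castable refractory = L/(kA) = 0.409/(0.686·27.6) = 0.02160 K/W
  R_fireclay brick = L/(kA) = 0.0549/(0.943·27.6) = 0.002109 K/W
  R_calcium silicate = L/(kA) = 0.122/(0.0625·27.6) = 0.07072 K/W
  R_conv,out = 1/(hA) = 1/(12.4·27.6) = 0.002922 K/W
ΣR = 0.02160 + 0.002109 + 0.07072 + 0.002922 = 0.09735 K/W
Q = ΔT/ΣR = (1010 °C − 36.4 °C)/0.09735 = 10000 W

Q = 10000 W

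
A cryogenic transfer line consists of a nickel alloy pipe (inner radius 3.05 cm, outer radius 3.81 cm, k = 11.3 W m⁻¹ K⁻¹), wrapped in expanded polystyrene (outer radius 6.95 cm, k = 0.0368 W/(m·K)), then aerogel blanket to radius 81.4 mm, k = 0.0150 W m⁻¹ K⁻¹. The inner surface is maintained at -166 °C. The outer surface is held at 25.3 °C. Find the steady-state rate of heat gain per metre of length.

Q' = 44.7 W/m

Series thermal resistances, inner to outer:
  R'_nickel alloy = ln(0.0381/0.0305)/(2πk) = 0.2225/(2π·11.3) = 0.003134 m·K/W
  R'_expanded polystyrene = ln(0.0695/0.0381)/(2πk) = 0.6011/(2π·0.0368) = 2.600 m·K/W
  R'_aerogel blanket = ln(0.0814/0.0695)/(2πk) = 0.1580/(2π·0.0150) = 1.677 m·K/W
ΣR = 0.003134 + 2.600 + 1.677 = 4.280 m·K/W
Q' = ΔT/ΣR = (-166 °C − 25.3 °C)/4.280 = -44.7 W/m
(Negative Q' ⇒ heat flows inward; heat gain = 44.7 W/m.)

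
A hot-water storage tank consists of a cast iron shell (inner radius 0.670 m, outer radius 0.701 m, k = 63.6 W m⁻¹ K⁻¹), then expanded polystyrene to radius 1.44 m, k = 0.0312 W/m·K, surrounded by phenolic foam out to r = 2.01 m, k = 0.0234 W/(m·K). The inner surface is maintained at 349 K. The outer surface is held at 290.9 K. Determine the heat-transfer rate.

Q = 22.9 W

Resistance network (inner→outer):
  R_cast iron = (1/0.670 − 1/0.701)/(4πk) = 0.06600/(4π·63.6) = 8.259×10^-5 K/W
  R_expanded polystyrene = (1/0.701 − 1/1.44)/(4πk) = 0.7321/(4π·0.0312) = 1.867 K/W
  R_phenolic foam = (1/1.44 − 1/2.01)/(4πk) = 0.1969/(4π·0.0234) = 0.6697 K/W
ΣR = 8.259×10^-5 + 1.867 + 0.6697 = 2.537 K/W
Q = ΔT/ΣR = (349 K − 290.9 K)/2.537 = 22.9 W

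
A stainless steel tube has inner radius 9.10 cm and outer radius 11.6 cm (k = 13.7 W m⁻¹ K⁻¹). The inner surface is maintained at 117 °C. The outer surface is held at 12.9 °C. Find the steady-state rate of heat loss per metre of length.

Q' = 36.9 kW/m

Q' = 2πk·ΔT/ln(r₂/r₁) = 2π × 13.7 × 104.1 / ln(0.116/0.0910) = 36900 W/m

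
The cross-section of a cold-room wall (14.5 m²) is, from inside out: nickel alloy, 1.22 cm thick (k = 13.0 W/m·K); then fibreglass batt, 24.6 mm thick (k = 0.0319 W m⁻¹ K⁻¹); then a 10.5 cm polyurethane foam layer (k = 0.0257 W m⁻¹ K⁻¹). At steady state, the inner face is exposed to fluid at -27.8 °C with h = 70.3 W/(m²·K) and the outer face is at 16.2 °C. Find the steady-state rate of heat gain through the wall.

Q = 131 W

Series thermal resistances, inner to outer:
  R_conv,in = 1/(hA) = 1/(70.3·14.5) = 9.810×10^-4 K/W
  R_nickel alloy = L/(kA) = 0.0122/(13.0·14.5) = 6.472×10^-5 K/W
  R_fibreglass batt = L/(kA) = 0.0246/(0.0319·14.5) = 0.05318 K/W
  R_polyurethane foam = L/(kA) = 0.105/(0.0257·14.5) = 0.2818 K/W
ΣR = 9.810×10^-4 + 6.472×10^-5 + 0.05318 + 0.2818 = 0.3360 K/W
Q = ΔT/ΣR = (-27.8 °C − 16.2 °C)/0.3360 = -131 W
(Negative Q ⇒ heat flows inward; heat gain = 131 W.)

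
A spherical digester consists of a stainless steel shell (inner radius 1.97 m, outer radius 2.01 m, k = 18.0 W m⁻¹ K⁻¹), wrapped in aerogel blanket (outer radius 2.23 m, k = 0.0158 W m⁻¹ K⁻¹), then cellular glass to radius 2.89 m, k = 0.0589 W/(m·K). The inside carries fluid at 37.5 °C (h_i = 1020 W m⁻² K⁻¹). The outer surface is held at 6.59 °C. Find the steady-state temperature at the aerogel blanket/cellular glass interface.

Treat each layer as a resistance in series:
  R_conv,in = 1/(4πr²h) = 1/(4π·1.97²·1020) = 2.010×10^-5 K/W
  R_stainless steel = (1/1.97 − 1/2.01)/(4πk) = 0.01010/(4π·18.0) = 4.466×10^-5 K/W
  R_aerogel blanket = (1/2.01 − 1/2.23)/(4πk) = 0.04908/(4π·0.0158) = 0.2472 K/W
  R_cellular glass = (1/2.23 − 1/2.89)/(4πk) = 0.1024/(4π·0.0589) = 0.1384 K/W
ΣR = 2.010×10^-5 + 4.466×10^-5 + 0.2472 + 0.1384 = 0.3857 K/W
Q = ΔT/ΣR = (37.5 °C − 6.59 °C)/0.3857 = 80.14 W
From the inner boundary to the aerogel blanket/cellular glass interface, ΣR_partial = 0.2473 K/W.
T_interface = T_in − Q·ΣR_partial = 37.5 °C − (80.14)(0.2473) = 17.7 °C

T = 17.7 °C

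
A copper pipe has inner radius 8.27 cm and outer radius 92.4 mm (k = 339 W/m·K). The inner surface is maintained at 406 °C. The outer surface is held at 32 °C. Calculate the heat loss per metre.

Q' = 2πk·ΔT/ln(r₂/r₁) = 2π × 339 × 374 / ln(0.0924/0.0827) = 7.18×10^6 W/m

Q' = 7180 kW/m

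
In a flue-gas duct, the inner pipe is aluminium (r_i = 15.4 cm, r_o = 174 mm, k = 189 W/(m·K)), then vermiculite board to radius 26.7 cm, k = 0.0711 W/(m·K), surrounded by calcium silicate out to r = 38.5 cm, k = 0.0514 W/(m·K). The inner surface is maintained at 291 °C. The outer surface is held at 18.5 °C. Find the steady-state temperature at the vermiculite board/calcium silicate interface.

T = 166 °C

Treat each layer as a resistance in series:
  R'_aluminium = ln(0.174/0.154)/(2πk) = 0.1221/(2π·189) = 1.028×10^-4 m·K/W
  R'_vermiculite board = ln(0.267/0.174)/(2πk) = 0.4282/(2π·0.0711) = 0.9585 m·K/W
  R'_calcium silicate = ln(0.385/0.267)/(2πk) = 0.3660/(2π·0.0514) = 1.133 m·K/W
ΣR = 1.028×10^-4 + 0.9585 + 1.133 = 2.092 m·K/W
Q' = ΔT/ΣR = (291 °C − 18.5 °C)/2.092 = 130.3 W/m
From the inner boundary to the vermiculite board/calcium silicate interface, ΣR_partial = 0.9586 m·K/W.
T_interface = T_in − Q'·ΣR_partial = 291 °C − (130.3)(0.9586) = 166 °C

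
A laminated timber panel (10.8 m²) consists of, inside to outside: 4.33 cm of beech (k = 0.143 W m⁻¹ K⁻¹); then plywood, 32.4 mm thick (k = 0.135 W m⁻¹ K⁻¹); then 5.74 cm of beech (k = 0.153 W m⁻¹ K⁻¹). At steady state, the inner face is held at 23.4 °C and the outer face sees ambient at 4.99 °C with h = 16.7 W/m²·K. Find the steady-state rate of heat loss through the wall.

Q = 203 W

Treat each layer as a resistance in series:
  R_beech = L/(kA) = 0.0433/(0.143·10.8) = 0.02804 K/W
  R_plywood = L/(kA) = 0.0324/(0.135·10.8) = 0.02222 K/W
  R_beech = L/(kA) = 0.0574/(0.153·10.8) = 0.03474 K/W
  R_conv,out = 1/(hA) = 1/(16.7·10.8) = 0.005544 K/W
ΣR = 0.02804 + 0.02222 + 0.03474 + 0.005544 = 0.09054 K/W
Q = ΔT/ΣR = (23.4 °C − 4.99 °C)/0.09054 = 203 W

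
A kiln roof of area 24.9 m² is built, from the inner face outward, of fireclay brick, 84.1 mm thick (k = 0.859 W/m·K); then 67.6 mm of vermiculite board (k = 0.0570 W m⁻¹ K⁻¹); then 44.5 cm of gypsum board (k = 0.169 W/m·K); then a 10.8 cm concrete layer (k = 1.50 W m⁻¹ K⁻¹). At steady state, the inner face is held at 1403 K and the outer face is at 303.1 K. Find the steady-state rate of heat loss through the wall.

Treat each layer as a resistance in series:
  R_fireclay brick = L/(kA) = 0.0841/(0.859·24.9) = 0.003932 K/W
  R_vermiculite board = L/(kA) = 0.0676/(0.0570·24.9) = 0.04763 K/W
  R_gypsum board = L/(kA) = 0.445/(0.169·24.9) = 0.1057 K/W
  R_concrete = L/(kA) = 0.108/(1.50·24.9) = 0.002892 K/W
ΣR = 0.003932 + 0.04763 + 0.1057 + 0.002892 = 0.1602 K/W
Q = ΔT/ΣR = (1403 K − 303.1 K)/0.1602 = 6870 W

Q = 6.87 kW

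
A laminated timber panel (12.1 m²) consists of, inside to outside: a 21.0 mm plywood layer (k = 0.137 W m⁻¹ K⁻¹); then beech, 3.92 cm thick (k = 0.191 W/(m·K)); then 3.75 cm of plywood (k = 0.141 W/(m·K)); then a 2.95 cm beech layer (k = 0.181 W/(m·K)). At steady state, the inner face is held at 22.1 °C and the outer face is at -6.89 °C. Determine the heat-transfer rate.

Series thermal resistances, inner to outer:
  R_plywood = L/(kA) = 0.0210/(0.137·12.1) = 0.01267 K/W
  R_beech = L/(kA) = 0.0392/(0.191·12.1) = 0.01696 K/W
  R_plywood = L/(kA) = 0.0375/(0.141·12.1) = 0.02198 K/W
  R_beech = L/(kA) = 0.0295/(0.181·12.1) = 0.01347 K/W
ΣR = 0.01267 + 0.01696 + 0.02198 + 0.01347 = 0.06508 K/W
Q = ΔT/ΣR = (22.1 °C − -6.89 °C)/0.06508 = 445 W

Q = 445 W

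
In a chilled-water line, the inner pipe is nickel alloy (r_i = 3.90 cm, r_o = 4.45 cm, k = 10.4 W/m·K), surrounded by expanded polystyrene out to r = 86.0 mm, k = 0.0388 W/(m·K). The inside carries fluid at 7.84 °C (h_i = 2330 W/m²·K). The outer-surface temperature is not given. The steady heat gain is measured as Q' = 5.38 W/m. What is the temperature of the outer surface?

Sum the resistances:
  R'_conv,in = 1/(2πr h) = 1/(2π·0.0390·2330) = 0.001751 m·K/W
  R'_nickel alloy = ln(0.0445/0.0390)/(2πk) = 0.1319/(2π·10.4) = 0.002019 m·K/W
  R'_expanded polystyrene = ln(0.0860/0.0445)/(2πk) = 0.6589/(2π·0.0388) = 2.703 m·K/W
ΣR = 2.706 m·K/W
ΔT = Q'·ΣR = 5.38 × 2.706 = 14.56 K
Heat flows inward, so T_out = T_in + ΔT = 7.84 + 14.56 = 22.4 °C

T_out = 22.4 °C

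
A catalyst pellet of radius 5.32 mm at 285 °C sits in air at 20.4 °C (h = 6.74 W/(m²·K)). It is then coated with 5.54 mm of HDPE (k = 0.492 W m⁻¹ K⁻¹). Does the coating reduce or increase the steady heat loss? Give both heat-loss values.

increases: 0.634 → 2.29 W

Critical radius for a sphere: r_cr = 2k/h = 0.146 m = 14.6 cm.
Outer radius after coating: r₂ = 0.00532 + 0.00554 = 0.01086 m.
Since r₁ < r_cr and r₂ ≤ r_cr, the coating moves toward the maximum at r_cr — heat loss rises.
Bare: R = 1/(4πr₁²h) = 417.2 K/W; Q = 264.6/417.2 = 0.634 W.
Coated: R = R_cond + R_conv = 115.6 K/W; Q = 264.6/115.6 = 2.29 W.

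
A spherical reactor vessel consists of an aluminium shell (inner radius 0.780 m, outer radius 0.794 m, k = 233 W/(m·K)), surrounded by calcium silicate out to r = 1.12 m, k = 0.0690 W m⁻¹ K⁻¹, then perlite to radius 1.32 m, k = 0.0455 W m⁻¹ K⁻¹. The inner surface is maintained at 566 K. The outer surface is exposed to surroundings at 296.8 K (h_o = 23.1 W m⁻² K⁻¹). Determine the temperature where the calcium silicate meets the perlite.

Resistance network (inner→outer):
  R_aluminium = (1/0.780 − 1/0.794)/(4πk) = 0.02261/(4π·233) = 7.721×10^-6 K/W
  R_calcium silicate = (1/0.794 − 1/1.12)/(4πk) = 0.3666/(4π·0.0690) = 0.4228 K/W
  R_perlite = (1/1.12 − 1/1.32)/(4πk) = 0.1353/(4π·0.0455) = 0.2366 K/W
  R_conv,out = 1/(4πr²h) = 1/(4π·1.32²·23.1) = 0.001977 K/W
ΣR = 7.721×10^-6 + 0.4228 + 0.2366 + 0.001977 = 0.6614 K/W
Q = ΔT/ΣR = (566 K − 296.8 K)/0.6614 = 407.0 W
From the inner boundary to the calcium silicate/perlite interface, ΣR_partial = 0.4228 K/W.
T_interface = T_in − Q·ΣR_partial = 566 K − (407.0)(0.4228) = 394 K

T = 394 K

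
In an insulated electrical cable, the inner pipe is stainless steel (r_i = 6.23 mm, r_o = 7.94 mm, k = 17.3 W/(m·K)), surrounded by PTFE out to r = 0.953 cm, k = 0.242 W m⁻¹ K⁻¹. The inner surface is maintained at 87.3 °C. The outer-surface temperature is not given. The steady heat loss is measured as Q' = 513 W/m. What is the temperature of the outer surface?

T_out = 24.6 °C

Series resistances:
  R'_stainless steel = ln(0.00794/0.00623)/(2πk) = 0.2425/(2π·17.3) = 0.002231 m·K/W
  R'_PTFE = ln(0.00953/0.00794)/(2πk) = 0.1825/(2π·0.242) = 0.1200 m·K/W
ΣR = 0.1223 m·K/W
ΔT = Q'·ΣR = 513 × 0.1223 = 62.74 K
Heat flows outward, so T_out = T_in − ΔT = 87.3 − 62.74 = 24.6 °C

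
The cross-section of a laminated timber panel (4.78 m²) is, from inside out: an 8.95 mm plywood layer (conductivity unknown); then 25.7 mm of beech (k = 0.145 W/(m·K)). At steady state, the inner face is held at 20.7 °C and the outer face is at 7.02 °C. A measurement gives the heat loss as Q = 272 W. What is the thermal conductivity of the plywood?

k = 0.142 W/m·K

ΣR = ΔT/Q = |20.7 − 7.02|/272 = 0.05029 K/W
Known resistances:
  R_beech = L/(kA) = 0.0257/(0.145·4.78) = 0.03708 K/W
R_plywood = ΣR − ΣR_known = 0.05029 − 0.03708 = 0.01321 K/W
L/(kA) = 0.01321 ⇒ k = 0.00895/(0.01321·4.78) = 0.142 W/m·K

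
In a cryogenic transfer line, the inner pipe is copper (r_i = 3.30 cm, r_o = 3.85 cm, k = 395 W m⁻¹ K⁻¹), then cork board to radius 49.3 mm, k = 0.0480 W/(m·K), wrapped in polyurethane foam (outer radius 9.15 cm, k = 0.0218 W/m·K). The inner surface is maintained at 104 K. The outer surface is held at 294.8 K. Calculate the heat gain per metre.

Series thermal resistances, inner to outer:
  R'_copper = ln(0.0385/0.0330)/(2πk) = 0.1542/(2π·395) = 6.211×10^-5 m·K/W
  R'_cork board = ln(0.0493/0.0385)/(2πk) = 0.2473/(2π·0.0480) = 0.8199 m·K/W
  R'_polyurethane foam = ln(0.0915/0.0493)/(2πk) = 0.6184/(2π·0.0218) = 4.515 m·K/W
ΣR = 6.211×10^-5 + 0.8199 + 4.515 = 5.335 m·K/W
Q' = ΔT/ΣR = (104 K − 294.8 K)/5.335 = -35.8 W/m
(Negative Q' ⇒ heat flows inward; heat gain = 35.8 W/m.)

Q' = 35.8 W/m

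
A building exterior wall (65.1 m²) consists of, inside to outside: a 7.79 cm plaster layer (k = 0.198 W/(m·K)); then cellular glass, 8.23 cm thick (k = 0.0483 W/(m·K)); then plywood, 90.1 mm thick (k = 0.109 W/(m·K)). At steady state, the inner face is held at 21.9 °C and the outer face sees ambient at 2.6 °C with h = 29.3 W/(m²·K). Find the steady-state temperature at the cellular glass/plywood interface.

T = 8.22 °C

Resistance network (inner→outer):
  R_plaster = L/(kA) = 0.0779/(0.198·65.1) = 0.006044 K/W
  R_cellular glass = L/(kA) = 0.0823/(0.0483·65.1) = 0.02617 K/W
  R_plywood = L/(kA) = 0.0901/(0.109·65.1) = 0.01270 K/W
  R_conv,out = 1/(hA) = 1/(29.3·65.1) = 5.243×10^-4 K/W
ΣR = 0.006044 + 0.02617 + 0.01270 + 5.243×10^-4 = 0.04544 K/W
Q = ΔT/ΣR = (21.9 °C − 2.6 °C)/0.04544 = 424.7 W
From the inner boundary to the cellular glass/plywood interface, ΣR_partial = 0.03221 K/W.
T_interface = T_in − Q·ΣR_partial = 21.9 °C − (424.7)(0.03221) = 8.22 °C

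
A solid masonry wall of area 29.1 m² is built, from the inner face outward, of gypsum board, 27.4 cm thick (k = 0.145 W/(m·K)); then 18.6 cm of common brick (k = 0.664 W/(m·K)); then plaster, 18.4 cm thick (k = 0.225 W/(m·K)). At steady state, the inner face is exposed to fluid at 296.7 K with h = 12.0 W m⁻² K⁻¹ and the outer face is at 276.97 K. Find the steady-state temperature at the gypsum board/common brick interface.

T = 284.0 K

Resistance network (inner→outer):
  R_conv,in = 1/(hA) = 1/(12.0·29.1) = 0.002864 K/W
  R_gypsum board = L/(kA) = 0.274/(0.145·29.1) = 0.06494 K/W
  R_common brick = L/(kA) = 0.186/(0.664·29.1) = 0.009626 K/W
  R_plaster = L/(kA) = 0.184/(0.225·29.1) = 0.02810 K/W
ΣR = 0.002864 + 0.06494 + 0.009626 + 0.02810 = 0.1055 K/W
Q = ΔT/ΣR = (296.7 K − 276.97 K)/0.1055 = 187.0 W
From the inner boundary to the gypsum board/common brick interface, ΣR_partial = 0.06780 K/W.
T_interface = T_in − Q·ΣR_partial = 296.7 K − (187.0)(0.06780) = 284.0 K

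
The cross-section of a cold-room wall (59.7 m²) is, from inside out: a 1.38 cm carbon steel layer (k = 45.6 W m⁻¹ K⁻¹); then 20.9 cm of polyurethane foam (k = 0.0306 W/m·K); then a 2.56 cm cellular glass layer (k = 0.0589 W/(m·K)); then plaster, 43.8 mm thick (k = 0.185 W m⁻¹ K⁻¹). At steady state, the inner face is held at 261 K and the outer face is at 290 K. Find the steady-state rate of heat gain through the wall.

Series thermal resistances, inner to outer:
  R_carbon steel = L/(kA) = 0.0138/(45.6·59.7) = 5.069×10^-6 K/W
  R_polyurethane foam = L/(kA) = 0.209/(0.0306·59.7) = 0.1144 K/W
  R_cellular glass = L/(kA) = 0.0256/(0.0589·59.7) = 0.007280 K/W
  R_plaster = L/(kA) = 0.0438/(0.185·59.7) = 0.003966 K/W
ΣR = 5.069×10^-6 + 0.1144 + 0.007280 + 0.003966 = 0.1257 K/W
Q = ΔT/ΣR = (261 K − 290 K)/0.1257 = -231 W
(Negative Q ⇒ heat flows inward; heat gain = 231 W.)

Q = 231 W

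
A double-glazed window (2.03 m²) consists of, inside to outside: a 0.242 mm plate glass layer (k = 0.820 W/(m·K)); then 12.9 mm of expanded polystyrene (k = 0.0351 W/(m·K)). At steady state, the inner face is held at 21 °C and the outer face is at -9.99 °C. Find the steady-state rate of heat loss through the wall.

Q = 171 W

Resistance network (inner→outer):
  R_plate glass = L/(kA) = 2.42×10^-4/(0.820·2.03) = 1.454×10^-4 K/W
  R_expanded polystyrene = L/(kA) = 0.0129/(0.0351·2.03) = 0.1810 K/W
ΣR = 1.454×10^-4 + 0.1810 = 0.1811 K/W
Q = ΔT/ΣR = (21 °C − -9.99 °C)/0.1811 = 171 W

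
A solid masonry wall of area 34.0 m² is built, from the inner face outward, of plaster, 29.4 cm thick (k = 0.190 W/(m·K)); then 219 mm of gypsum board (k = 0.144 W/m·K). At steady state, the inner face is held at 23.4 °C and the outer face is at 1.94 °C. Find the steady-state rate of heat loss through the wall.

Q = 238 W

Treat each layer as a resistance in series:
  R_plaster = L/(kA) = 0.294/(0.190·34.0) = 0.04551 K/W
  R_gypsum board = L/(kA) = 0.219/(0.144·34.0) = 0.04473 K/W
ΣR = 0.04551 + 0.04473 = 0.09024 K/W
Q = ΔT/ΣR = (23.4 °C − 1.94 °C)/0.09024 = 238 W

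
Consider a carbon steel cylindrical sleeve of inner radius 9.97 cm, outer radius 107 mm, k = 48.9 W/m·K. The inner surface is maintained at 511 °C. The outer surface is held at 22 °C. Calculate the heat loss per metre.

Q' = 2130 kW/m

Q' = 2πk·ΔT/ln(r₂/r₁) = 2π × 48.9 × 489 / ln(0.107/0.0997) = 2.13×10^6 W/m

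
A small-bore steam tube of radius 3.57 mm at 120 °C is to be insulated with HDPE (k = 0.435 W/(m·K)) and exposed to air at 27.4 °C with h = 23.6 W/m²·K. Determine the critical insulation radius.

r_cr = 1.84 cm

For a cylinder, r_cr = k_ins/h = 0.435/23.6 = 0.0184 m = 1.84 cm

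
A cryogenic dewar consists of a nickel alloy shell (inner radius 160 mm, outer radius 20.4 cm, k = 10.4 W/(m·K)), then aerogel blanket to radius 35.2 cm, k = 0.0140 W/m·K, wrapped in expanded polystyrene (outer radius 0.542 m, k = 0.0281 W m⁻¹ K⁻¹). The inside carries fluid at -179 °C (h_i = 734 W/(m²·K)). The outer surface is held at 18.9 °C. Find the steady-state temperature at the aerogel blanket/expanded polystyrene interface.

T = -19.5 °C

Treat each layer as a resistance in series:
  R_conv,in = 1/(4πr²h) = 1/(4π·0.160²·734) = 0.004235 K/W
  R_nickel alloy = (1/0.160 − 1/0.204)/(4πk) = 1.348/(4π·10.4) = 0.01031 K/W
  R_aerogel blanket = (1/0.204 − 1/0.352)/(4πk) = 2.061/(4π·0.0140) = 11.72 K/W
  R_expanded polystyrene = (1/0.352 − 1/0.542)/(4πk) = 0.9959/(4π·0.0281) = 2.820 K/W
ΣR = 0.004235 + 0.01031 + 11.72 + 2.820 = 14.55 K/W
Q = ΔT/ΣR = (-179 °C − 18.9 °C)/14.55 = -13.60 W
From the inner boundary to the aerogel blanket/expanded polystyrene interface, ΣR_partial = 11.73 K/W.
T_interface = T_in − Q·ΣR_partial = -179 °C − (-13.60)(11.73) = -19.5 °C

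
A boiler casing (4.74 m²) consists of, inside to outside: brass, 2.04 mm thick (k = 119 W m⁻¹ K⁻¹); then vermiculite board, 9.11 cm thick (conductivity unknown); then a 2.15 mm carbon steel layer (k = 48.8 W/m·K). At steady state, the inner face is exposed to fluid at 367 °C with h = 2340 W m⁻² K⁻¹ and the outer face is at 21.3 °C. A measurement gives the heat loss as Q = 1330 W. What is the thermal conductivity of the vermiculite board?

ΣR = ΔT/Q = |367 − 21.3|/1330 = 0.2599 K/W
Known resistances:
  R_conv,in = 1/(hA) = 1/(2340·4.74) = 9.016×10^-5 K/W
  R_brass = L/(kA) = 0.00204/(119·4.74) = 3.617×10^-6 K/W
  R_carbon steel = L/(kA) = 0.00215/(48.8·4.74) = 9.295×10^-6 K/W
R_vermiculite board = ΣR − ΣR_known = 0.2599 − 1.031×10^-4 = 0.2598 K/W
L/(kA) = 0.2598 ⇒ k = 0.0911/(0.2598·4.74) = 0.0740 W/m·K

k = 0.0740 W/m·K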